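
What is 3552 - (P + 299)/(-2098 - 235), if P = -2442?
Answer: 8284673/2333 ≈ 3551.1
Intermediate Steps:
3552 - (P + 299)/(-2098 - 235) = 3552 - (-2442 + 299)/(-2098 - 235) = 3552 - (-2143)/(-2333) = 3552 - (-2143)*(-1)/2333 = 3552 - 1*2143/2333 = 3552 - 2143/2333 = 8284673/2333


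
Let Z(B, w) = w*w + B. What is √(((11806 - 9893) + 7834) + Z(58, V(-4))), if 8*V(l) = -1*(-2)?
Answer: √156881/4 ≈ 99.021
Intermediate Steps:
V(l) = ¼ (V(l) = (-1*(-2))/8 = (⅛)*2 = ¼)
Z(B, w) = B + w² (Z(B, w) = w² + B = B + w²)
√(((11806 - 9893) + 7834) + Z(58, V(-4))) = √(((11806 - 9893) + 7834) + (58 + (¼)²)) = √((1913 + 7834) + (58 + 1/16)) = √(9747 + 929/16) = √(156881/16) = √156881/4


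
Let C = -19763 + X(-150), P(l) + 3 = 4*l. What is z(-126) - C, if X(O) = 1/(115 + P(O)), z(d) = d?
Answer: 9582857/488 ≈ 19637.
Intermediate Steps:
P(l) = -3 + 4*l
X(O) = 1/(112 + 4*O) (X(O) = 1/(115 + (-3 + 4*O)) = 1/(112 + 4*O))
C = -9644345/488 (C = -19763 + 1/(4*(28 - 150)) = -19763 + (¼)/(-122) = -19763 + (¼)*(-1/122) = -19763 - 1/488 = -9644345/488 ≈ -19763.)
z(-126) - C = -126 - 1*(-9644345/488) = -126 + 9644345/488 = 9582857/488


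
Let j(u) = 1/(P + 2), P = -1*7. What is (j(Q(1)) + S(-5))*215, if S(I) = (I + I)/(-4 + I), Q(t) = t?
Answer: 1763/9 ≈ 195.89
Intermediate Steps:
P = -7
j(u) = -1/5 (j(u) = 1/(-7 + 2) = 1/(-5) = -1/5)
S(I) = 2*I/(-4 + I) (S(I) = (2*I)/(-4 + I) = 2*I/(-4 + I))
(j(Q(1)) + S(-5))*215 = (-1/5 + 2*(-5)/(-4 - 5))*215 = (-1/5 + 2*(-5)/(-9))*215 = (-1/5 + 2*(-5)*(-1/9))*215 = (-1/5 + 10/9)*215 = (41/45)*215 = 1763/9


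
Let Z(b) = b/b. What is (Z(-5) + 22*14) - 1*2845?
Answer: -2536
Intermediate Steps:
Z(b) = 1
(Z(-5) + 22*14) - 1*2845 = (1 + 22*14) - 1*2845 = (1 + 308) - 2845 = 309 - 2845 = -2536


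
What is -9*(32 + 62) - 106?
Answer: -952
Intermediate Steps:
-9*(32 + 62) - 106 = -9*94 - 106 = -846 - 106 = -952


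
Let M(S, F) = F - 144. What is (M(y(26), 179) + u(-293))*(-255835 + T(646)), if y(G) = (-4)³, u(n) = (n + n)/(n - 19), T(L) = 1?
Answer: -245302167/26 ≈ -9.4347e+6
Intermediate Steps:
u(n) = 2*n/(-19 + n) (u(n) = (2*n)/(-19 + n) = 2*n/(-19 + n))
y(G) = -64
M(S, F) = -144 + F
(M(y(26), 179) + u(-293))*(-255835 + T(646)) = ((-144 + 179) + 2*(-293)/(-19 - 293))*(-255835 + 1) = (35 + 2*(-293)/(-312))*(-255834) = (35 + 2*(-293)*(-1/312))*(-255834) = (35 + 293/156)*(-255834) = (5753/156)*(-255834) = -245302167/26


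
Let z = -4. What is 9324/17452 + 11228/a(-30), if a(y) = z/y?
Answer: 367410561/4363 ≈ 84211.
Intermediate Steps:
a(y) = -4/y
9324/17452 + 11228/a(-30) = 9324/17452 + 11228/((-4/(-30))) = 9324*(1/17452) + 11228/((-4*(-1/30))) = 2331/4363 + 11228/(2/15) = 2331/4363 + 11228*(15/2) = 2331/4363 + 84210 = 367410561/4363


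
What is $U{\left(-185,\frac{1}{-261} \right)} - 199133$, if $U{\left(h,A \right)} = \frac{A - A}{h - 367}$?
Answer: $-199133$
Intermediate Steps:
$U{\left(h,A \right)} = 0$ ($U{\left(h,A \right)} = \frac{0}{-367 + h} = 0$)
$U{\left(-185,\frac{1}{-261} \right)} - 199133 = 0 - 199133 = -199133$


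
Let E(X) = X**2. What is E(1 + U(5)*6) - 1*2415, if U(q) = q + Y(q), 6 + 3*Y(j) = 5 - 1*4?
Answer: -1974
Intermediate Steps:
Y(j) = -5/3 (Y(j) = -2 + (5 - 1*4)/3 = -2 + (5 - 4)/3 = -2 + (1/3)*1 = -2 + 1/3 = -5/3)
U(q) = -5/3 + q (U(q) = q - 5/3 = -5/3 + q)
E(1 + U(5)*6) - 1*2415 = (1 + (-5/3 + 5)*6)**2 - 1*2415 = (1 + (10/3)*6)**2 - 2415 = (1 + 20)**2 - 2415 = 21**2 - 2415 = 441 - 2415 = -1974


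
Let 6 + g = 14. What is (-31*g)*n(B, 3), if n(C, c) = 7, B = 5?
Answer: -1736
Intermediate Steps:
g = 8 (g = -6 + 14 = 8)
(-31*g)*n(B, 3) = -31*8*7 = -248*7 = -1736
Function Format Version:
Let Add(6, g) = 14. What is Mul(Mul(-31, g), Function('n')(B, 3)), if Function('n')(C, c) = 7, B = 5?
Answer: -1736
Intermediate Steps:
g = 8 (g = Add(-6, 14) = 8)
Mul(Mul(-31, g), Function('n')(B, 3)) = Mul(Mul(-31, 8), 7) = Mul(-248, 7) = -1736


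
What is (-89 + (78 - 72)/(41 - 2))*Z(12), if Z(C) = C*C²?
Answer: -1995840/13 ≈ -1.5353e+5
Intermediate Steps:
Z(C) = C³
(-89 + (78 - 72)/(41 - 2))*Z(12) = (-89 + (78 - 72)/(41 - 2))*12³ = (-89 + 6/39)*1728 = (-89 + 6*(1/39))*1728 = (-89 + 2/13)*1728 = -1155/13*1728 = -1995840/13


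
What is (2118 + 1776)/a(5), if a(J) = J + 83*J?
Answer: 649/70 ≈ 9.2714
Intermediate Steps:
a(J) = 84*J
(2118 + 1776)/a(5) = (2118 + 1776)/((84*5)) = 3894/420 = 3894*(1/420) = 649/70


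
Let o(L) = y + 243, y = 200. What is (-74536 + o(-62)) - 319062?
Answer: -393155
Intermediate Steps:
o(L) = 443 (o(L) = 200 + 243 = 443)
(-74536 + o(-62)) - 319062 = (-74536 + 443) - 319062 = -74093 - 319062 = -393155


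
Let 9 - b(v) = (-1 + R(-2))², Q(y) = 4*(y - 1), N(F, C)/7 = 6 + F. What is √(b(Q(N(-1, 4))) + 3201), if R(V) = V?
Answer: √3201 ≈ 56.577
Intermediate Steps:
N(F, C) = 42 + 7*F (N(F, C) = 7*(6 + F) = 42 + 7*F)
Q(y) = -4 + 4*y (Q(y) = 4*(-1 + y) = -4 + 4*y)
b(v) = 0 (b(v) = 9 - (-1 - 2)² = 9 - 1*(-3)² = 9 - 1*9 = 9 - 9 = 0)
√(b(Q(N(-1, 4))) + 3201) = √(0 + 3201) = √3201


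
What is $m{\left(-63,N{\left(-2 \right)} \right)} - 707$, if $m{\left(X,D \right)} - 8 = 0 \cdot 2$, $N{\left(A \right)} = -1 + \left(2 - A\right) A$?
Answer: $-699$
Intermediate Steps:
$N{\left(A \right)} = -1 + A \left(2 - A\right)$
$m{\left(X,D \right)} = 8$ ($m{\left(X,D \right)} = 8 + 0 \cdot 2 = 8 + 0 = 8$)
$m{\left(-63,N{\left(-2 \right)} \right)} - 707 = 8 - 707 = -699$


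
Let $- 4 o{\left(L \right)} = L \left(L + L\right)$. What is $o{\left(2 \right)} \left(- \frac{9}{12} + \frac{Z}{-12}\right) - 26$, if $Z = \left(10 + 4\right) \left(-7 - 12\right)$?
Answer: $- \frac{413}{6} \approx -68.833$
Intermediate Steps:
$o{\left(L \right)} = - \frac{L^{2}}{2}$ ($o{\left(L \right)} = - \frac{L \left(L + L\right)}{4} = - \frac{L 2 L}{4} = - \frac{2 L^{2}}{4} = - \frac{L^{2}}{2}$)
$Z = -266$ ($Z = 14 \left(-19\right) = -266$)
$o{\left(2 \right)} \left(- \frac{9}{12} + \frac{Z}{-12}\right) - 26 = - \frac{2^{2}}{2} \left(- \frac{9}{12} - \frac{266}{-12}\right) - 26 = \left(- \frac{1}{2}\right) 4 \left(\left(-9\right) \frac{1}{12} - - \frac{133}{6}\right) - 26 = - 2 \left(- \frac{3}{4} + \frac{133}{6}\right) - 26 = \left(-2\right) \frac{257}{12} - 26 = - \frac{257}{6} - 26 = - \frac{413}{6}$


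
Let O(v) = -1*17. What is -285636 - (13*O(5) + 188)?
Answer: -285603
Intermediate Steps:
O(v) = -17
-285636 - (13*O(5) + 188) = -285636 - (13*(-17) + 188) = -285636 - (-221 + 188) = -285636 - 1*(-33) = -285636 + 33 = -285603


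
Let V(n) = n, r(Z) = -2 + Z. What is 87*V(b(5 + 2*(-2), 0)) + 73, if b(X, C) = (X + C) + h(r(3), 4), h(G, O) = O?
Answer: 508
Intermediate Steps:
b(X, C) = 4 + C + X (b(X, C) = (X + C) + 4 = (C + X) + 4 = 4 + C + X)
87*V(b(5 + 2*(-2), 0)) + 73 = 87*(4 + 0 + (5 + 2*(-2))) + 73 = 87*(4 + 0 + (5 - 4)) + 73 = 87*(4 + 0 + 1) + 73 = 87*5 + 73 = 435 + 73 = 508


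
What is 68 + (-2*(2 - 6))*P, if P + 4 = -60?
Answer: -444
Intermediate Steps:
P = -64 (P = -4 - 60 = -64)
68 + (-2*(2 - 6))*P = 68 - 2*(2 - 6)*(-64) = 68 - 2*(-4)*(-64) = 68 + 8*(-64) = 68 - 512 = -444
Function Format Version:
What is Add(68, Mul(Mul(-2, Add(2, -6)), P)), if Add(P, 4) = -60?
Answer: -444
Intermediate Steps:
P = -64 (P = Add(-4, -60) = -64)
Add(68, Mul(Mul(-2, Add(2, -6)), P)) = Add(68, Mul(Mul(-2, Add(2, -6)), -64)) = Add(68, Mul(Mul(-2, -4), -64)) = Add(68, Mul(8, -64)) = Add(68, -512) = -444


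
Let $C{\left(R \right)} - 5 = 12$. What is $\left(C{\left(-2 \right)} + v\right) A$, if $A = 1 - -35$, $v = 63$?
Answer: $2880$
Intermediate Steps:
$C{\left(R \right)} = 17$ ($C{\left(R \right)} = 5 + 12 = 17$)
$A = 36$ ($A = 1 + 35 = 36$)
$\left(C{\left(-2 \right)} + v\right) A = \left(17 + 63\right) 36 = 80 \cdot 36 = 2880$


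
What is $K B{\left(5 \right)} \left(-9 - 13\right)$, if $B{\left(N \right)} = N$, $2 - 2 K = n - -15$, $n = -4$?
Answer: $495$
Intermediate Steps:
$K = - \frac{9}{2}$ ($K = 1 - \frac{-4 - -15}{2} = 1 - \frac{-4 + 15}{2} = 1 - \frac{11}{2} = - \frac{9}{2} \approx -4.5$)
$K B{\left(5 \right)} \left(-9 - 13\right) = \left(- \frac{9}{2}\right) 5 \left(-9 - 13\right) = \left(- \frac{45}{2}\right) \left(-22\right) = 495$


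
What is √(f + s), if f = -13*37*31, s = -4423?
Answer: I*√19334 ≈ 139.05*I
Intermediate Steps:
f = -14911 (f = -481*31 = -14911)
√(f + s) = √(-14911 - 4423) = √(-19334) = I*√19334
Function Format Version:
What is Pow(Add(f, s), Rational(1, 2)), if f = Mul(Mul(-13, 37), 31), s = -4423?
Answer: Mul(I, Pow(19334, Rational(1, 2))) ≈ Mul(139.05, I)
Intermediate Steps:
f = -14911 (f = Mul(-481, 31) = -14911)
Pow(Add(f, s), Rational(1, 2)) = Pow(Add(-14911, -4423), Rational(1, 2)) = Pow(-19334, Rational(1, 2)) = Mul(I, Pow(19334, Rational(1, 2)))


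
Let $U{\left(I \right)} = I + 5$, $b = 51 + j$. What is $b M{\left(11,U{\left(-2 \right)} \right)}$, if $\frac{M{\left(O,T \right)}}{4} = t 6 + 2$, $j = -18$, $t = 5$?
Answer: $4224$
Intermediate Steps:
$b = 33$ ($b = 51 - 18 = 33$)
$U{\left(I \right)} = 5 + I$
$M{\left(O,T \right)} = 128$ ($M{\left(O,T \right)} = 4 \left(5 \cdot 6 + 2\right) = 4 \left(30 + 2\right) = 4 \cdot 32 = 128$)
$b M{\left(11,U{\left(-2 \right)} \right)} = 33 \cdot 128 = 4224$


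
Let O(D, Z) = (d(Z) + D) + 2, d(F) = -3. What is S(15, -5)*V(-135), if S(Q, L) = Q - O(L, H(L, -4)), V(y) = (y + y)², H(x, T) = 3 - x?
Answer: 1530900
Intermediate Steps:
O(D, Z) = -1 + D (O(D, Z) = (-3 + D) + 2 = -1 + D)
V(y) = 4*y² (V(y) = (2*y)² = 4*y²)
S(Q, L) = 1 + Q - L (S(Q, L) = Q - (-1 + L) = Q + (1 - L) = 1 + Q - L)
S(15, -5)*V(-135) = (1 + 15 - 1*(-5))*(4*(-135)²) = (1 + 15 + 5)*(4*18225) = 21*72900 = 1530900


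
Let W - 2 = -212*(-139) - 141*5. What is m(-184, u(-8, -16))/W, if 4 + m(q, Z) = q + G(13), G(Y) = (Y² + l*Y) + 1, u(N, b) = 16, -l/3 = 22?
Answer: -876/28765 ≈ -0.030454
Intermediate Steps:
l = -66 (l = -3*22 = -66)
G(Y) = 1 + Y² - 66*Y (G(Y) = (Y² - 66*Y) + 1 = 1 + Y² - 66*Y)
W = 28765 (W = 2 + (-212*(-139) - 141*5) = 2 + (29468 - 705) = 2 + 28763 = 28765)
m(q, Z) = -692 + q (m(q, Z) = -4 + (q + (1 + 13² - 66*13)) = -4 + (q + (1 + 169 - 858)) = -4 + (q - 688) = -4 + (-688 + q) = -692 + q)
m(-184, u(-8, -16))/W = (-692 - 184)/28765 = -876*1/28765 = -876/28765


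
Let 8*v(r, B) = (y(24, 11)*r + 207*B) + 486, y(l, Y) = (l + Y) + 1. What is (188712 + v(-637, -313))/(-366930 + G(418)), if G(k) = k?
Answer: -1422459/2932096 ≈ -0.48513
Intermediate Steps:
y(l, Y) = 1 + Y + l (y(l, Y) = (Y + l) + 1 = 1 + Y + l)
v(r, B) = 243/4 + 9*r/2 + 207*B/8 (v(r, B) = (((1 + 11 + 24)*r + 207*B) + 486)/8 = ((36*r + 207*B) + 486)/8 = (486 + 36*r + 207*B)/8 = 243/4 + 9*r/2 + 207*B/8)
(188712 + v(-637, -313))/(-366930 + G(418)) = (188712 + (243/4 + (9/2)*(-637) + (207/8)*(-313)))/(-366930 + 418) = (188712 + (243/4 - 5733/2 - 64791/8))/(-366512) = (188712 - 87237/8)*(-1/366512) = (1422459/8)*(-1/366512) = -1422459/2932096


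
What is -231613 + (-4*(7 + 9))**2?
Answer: -227517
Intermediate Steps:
-231613 + (-4*(7 + 9))**2 = -231613 + (-4*16)**2 = -231613 + (-64)**2 = -231613 + 4096 = -227517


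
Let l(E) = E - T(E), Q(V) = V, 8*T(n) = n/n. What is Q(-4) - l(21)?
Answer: -199/8 ≈ -24.875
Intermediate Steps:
T(n) = 1/8 (T(n) = (n/n)/8 = (1/8)*1 = 1/8)
l(E) = -1/8 + E (l(E) = E - 1*1/8 = E - 1/8 = -1/8 + E)
Q(-4) - l(21) = -4 - (-1/8 + 21) = -4 - 1*167/8 = -4 - 167/8 = -199/8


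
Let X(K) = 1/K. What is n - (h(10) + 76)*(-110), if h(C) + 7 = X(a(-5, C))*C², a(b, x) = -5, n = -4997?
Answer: 393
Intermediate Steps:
h(C) = -7 - C²/5 (h(C) = -7 + C²/(-5) = -7 - C²/5)
n - (h(10) + 76)*(-110) = -4997 - ((-7 - ⅕*10²) + 76)*(-110) = -4997 - ((-7 - ⅕*100) + 76)*(-110) = -4997 - ((-7 - 20) + 76)*(-110) = -4997 - (-27 + 76)*(-110) = -4997 - 49*(-110) = -4997 - 1*(-5390) = -4997 + 5390 = 393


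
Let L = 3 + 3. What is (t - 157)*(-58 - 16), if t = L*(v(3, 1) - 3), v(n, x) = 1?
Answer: 12506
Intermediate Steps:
L = 6
t = -12 (t = 6*(1 - 3) = 6*(-2) = -12)
(t - 157)*(-58 - 16) = (-12 - 157)*(-58 - 16) = -169*(-74) = 12506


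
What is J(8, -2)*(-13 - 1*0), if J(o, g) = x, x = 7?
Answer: -91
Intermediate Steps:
J(o, g) = 7
J(8, -2)*(-13 - 1*0) = 7*(-13 - 1*0) = 7*(-13 + 0) = 7*(-13) = -91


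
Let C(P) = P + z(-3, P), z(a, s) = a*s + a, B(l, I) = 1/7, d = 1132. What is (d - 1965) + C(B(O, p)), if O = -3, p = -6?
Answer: -5854/7 ≈ -836.29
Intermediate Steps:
B(l, I) = 1/7
z(a, s) = a + a*s
C(P) = -3 - 2*P (C(P) = P - 3*(1 + P) = P + (-3 - 3*P) = -3 - 2*P)
(d - 1965) + C(B(O, p)) = (1132 - 1965) + (-3 - 2*1/7) = -833 + (-3 - 2/7) = -833 - 23/7 = -5854/7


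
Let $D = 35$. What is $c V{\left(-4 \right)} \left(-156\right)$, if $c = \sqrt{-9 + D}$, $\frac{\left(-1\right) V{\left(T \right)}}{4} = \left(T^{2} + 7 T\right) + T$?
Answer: $- 9984 \sqrt{26} \approx -50909.0$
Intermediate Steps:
$V{\left(T \right)} = - 32 T - 4 T^{2}$ ($V{\left(T \right)} = - 4 \left(\left(T^{2} + 7 T\right) + T\right) = - 4 \left(T^{2} + 8 T\right) = - 32 T - 4 T^{2}$)
$c = \sqrt{26}$ ($c = \sqrt{-9 + 35} = \sqrt{26} \approx 5.099$)
$c V{\left(-4 \right)} \left(-156\right) = \sqrt{26} \left(\left(-4\right) \left(-4\right) \left(8 - 4\right)\right) \left(-156\right) = \sqrt{26} \left(\left(-4\right) \left(-4\right) 4\right) \left(-156\right) = \sqrt{26} \cdot 64 \left(-156\right) = 64 \sqrt{26} \left(-156\right) = - 9984 \sqrt{26}$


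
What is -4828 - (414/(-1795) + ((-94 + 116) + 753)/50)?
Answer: -17387337/3590 ≈ -4843.3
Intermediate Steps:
-4828 - (414/(-1795) + ((-94 + 116) + 753)/50) = -4828 - (414*(-1/1795) + (22 + 753)*(1/50)) = -4828 - (-414/1795 + 775*(1/50)) = -4828 - (-414/1795 + 31/2) = -4828 - 1*54817/3590 = -4828 - 54817/3590 = -17387337/3590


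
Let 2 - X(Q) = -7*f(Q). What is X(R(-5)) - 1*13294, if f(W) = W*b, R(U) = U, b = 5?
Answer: -13467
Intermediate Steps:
f(W) = 5*W (f(W) = W*5 = 5*W)
X(Q) = 2 + 35*Q (X(Q) = 2 - (-7)*5*Q = 2 - (-35)*Q = 2 + 35*Q)
X(R(-5)) - 1*13294 = (2 + 35*(-5)) - 1*13294 = (2 - 175) - 13294 = -173 - 13294 = -13467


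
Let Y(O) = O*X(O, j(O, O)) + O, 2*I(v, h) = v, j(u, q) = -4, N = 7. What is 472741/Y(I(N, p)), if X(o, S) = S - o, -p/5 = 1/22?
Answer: -1890964/91 ≈ -20780.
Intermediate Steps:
p = -5/22 ≈ -0.22727
I(v, h) = v/2
Y(O) = O + O*(-4 - O) (Y(O) = O*(-4 - O) + O = O + O*(-4 - O))
472741/Y(I(N, p)) = 472741/((-(1/2)*7*(3 + (1/2)*7))) = 472741/((-1*7/2*(3 + 7/2))) = 472741/((-1*7/2*13/2)) = 472741/(-91/4) = 472741*(-4/91) = -1890964/91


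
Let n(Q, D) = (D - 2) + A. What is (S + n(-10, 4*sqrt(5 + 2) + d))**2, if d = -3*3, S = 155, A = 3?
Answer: 21721 + 1176*sqrt(7) ≈ 24832.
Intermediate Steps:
d = -9
n(Q, D) = 1 + D (n(Q, D) = (D - 2) + 3 = (-2 + D) + 3 = 1 + D)
(S + n(-10, 4*sqrt(5 + 2) + d))**2 = (155 + (1 + (4*sqrt(5 + 2) - 9)))**2 = (155 + (1 + (4*sqrt(7) - 9)))**2 = (155 + (1 + (-9 + 4*sqrt(7))))**2 = (155 + (-8 + 4*sqrt(7)))**2 = (147 + 4*sqrt(7))**2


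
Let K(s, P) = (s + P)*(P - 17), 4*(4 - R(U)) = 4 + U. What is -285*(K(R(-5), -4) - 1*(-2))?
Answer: 3705/4 ≈ 926.25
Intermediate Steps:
R(U) = 3 - U/4 (R(U) = 4 - (4 + U)/4 = 4 + (-1 - U/4) = 3 - U/4)
K(s, P) = (-17 + P)*(P + s) (K(s, P) = (P + s)*(-17 + P) = (-17 + P)*(P + s))
-285*(K(R(-5), -4) - 1*(-2)) = -285*(((-4)**2 - 17*(-4) - 17*(3 - 1/4*(-5)) - 4*(3 - 1/4*(-5))) - 1*(-2)) = -285*((16 + 68 - 17*(3 + 5/4) - 4*(3 + 5/4)) + 2) = -285*((16 + 68 - 17*17/4 - 4*17/4) + 2) = -285*((16 + 68 - 289/4 - 17) + 2) = -285*(-21/4 + 2) = -285*(-13/4) = 3705/4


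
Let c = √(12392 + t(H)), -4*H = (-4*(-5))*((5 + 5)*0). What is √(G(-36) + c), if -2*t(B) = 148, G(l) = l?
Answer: √(-36 + √12318) ≈ 8.6595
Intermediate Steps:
H = 0 (H = -(-4*(-5))*(5 + 5)*0/4 = -5*10*0 = -5*0 = -¼*0 = 0)
t(B) = -74 (t(B) = -½*148 = -74)
c = √12318 (c = √(12392 - 74) = √12318 ≈ 110.99)
√(G(-36) + c) = √(-36 + √12318)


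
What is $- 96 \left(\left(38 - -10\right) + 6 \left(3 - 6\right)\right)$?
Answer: $-2880$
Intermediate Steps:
$- 96 \left(\left(38 - -10\right) + 6 \left(3 - 6\right)\right) = - 96 \left(\left(38 + 10\right) + 6 \left(-3\right)\right) = - 96 \left(48 - 18\right) = \left(-96\right) 30 = -2880$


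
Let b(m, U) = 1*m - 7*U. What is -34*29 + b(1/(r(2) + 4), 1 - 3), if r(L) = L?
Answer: -5831/6 ≈ -971.83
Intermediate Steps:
b(m, U) = m - 7*U
-34*29 + b(1/(r(2) + 4), 1 - 3) = -34*29 + (1/(2 + 4) - 7*(1 - 3)) = -986 + (1/6 - 7*(-2)) = -986 + (1/6 + 14) = -986 + 85/6 = -5831/6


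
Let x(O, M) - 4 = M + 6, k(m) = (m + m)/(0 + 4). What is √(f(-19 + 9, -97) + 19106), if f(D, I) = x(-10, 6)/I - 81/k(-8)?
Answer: √719829337/194 ≈ 138.30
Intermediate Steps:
k(m) = m/2 (k(m) = (2*m)/4 = (2*m)*(¼) = m/2)
x(O, M) = 10 + M (x(O, M) = 4 + (M + 6) = 4 + (6 + M) = 10 + M)
f(D, I) = 81/4 + 16/I (f(D, I) = (10 + 6)/I - 81/((½)*(-8)) = 16/I - 81/(-4) = 16/I - 81*(-¼) = 16/I + 81/4 = 81/4 + 16/I)
√(f(-19 + 9, -97) + 19106) = √((81/4 + 16/(-97)) + 19106) = √((81/4 + 16*(-1/97)) + 19106) = √((81/4 - 16/97) + 19106) = √(7793/388 + 19106) = √(7420921/388) = √719829337/194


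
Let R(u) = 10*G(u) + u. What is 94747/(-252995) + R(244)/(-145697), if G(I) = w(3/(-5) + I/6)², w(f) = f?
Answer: -161347578749/331745512635 ≈ -0.48636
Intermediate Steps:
G(I) = (-⅗ + I/6)² (G(I) = (3/(-5) + I/6)² = (3*(-⅕) + I*(⅙))² = (-⅗ + I/6)²)
R(u) = u + (-18 + 5*u)²/90 (R(u) = 10*((-18 + 5*u)²/900) + u = (-18 + 5*u)²/90 + u = u + (-18 + 5*u)²/90)
94747/(-252995) + R(244)/(-145697) = 94747/(-252995) + (244 + (-18 + 5*244)²/90)/(-145697) = 94747*(-1/252995) + (244 + (-18 + 1220)²/90)*(-1/145697) = -94747/252995 + (244 + (1/90)*1202²)*(-1/145697) = -94747/252995 + (244 + (1/90)*1444804)*(-1/145697) = -94747/252995 + (244 + 722402/45)*(-1/145697) = -94747/252995 + (733382/45)*(-1/145697) = -94747/252995 - 733382/6556365 = -161347578749/331745512635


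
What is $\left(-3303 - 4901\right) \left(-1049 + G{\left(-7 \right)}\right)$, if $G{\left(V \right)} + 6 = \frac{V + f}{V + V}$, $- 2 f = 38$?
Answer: $8639984$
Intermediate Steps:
$f = -19$ ($f = \left(- \frac{1}{2}\right) 38 = -19$)
$G{\left(V \right)} = -6 + \frac{-19 + V}{2 V}$ ($G{\left(V \right)} = -6 + \frac{V - 19}{V + V} = -6 + \frac{-19 + V}{2 V}$)
$\left(-3303 - 4901\right) \left(-1049 + G{\left(-7 \right)}\right) = \left(-3303 - 4901\right) \left(-1049 + \frac{-19 - -77}{2 \left(-7\right)}\right) = - 8204 \left(-1049 + \frac{1}{2} \left(- \frac{1}{7}\right) \left(-19 + 77\right)\right) = - 8204 \left(-1049 + \frac{1}{2} \left(- \frac{1}{7}\right) 58\right) = - 8204 \left(-1049 - \frac{29}{7}\right) = \left(-8204\right) \left(- \frac{7372}{7}\right) = 8639984$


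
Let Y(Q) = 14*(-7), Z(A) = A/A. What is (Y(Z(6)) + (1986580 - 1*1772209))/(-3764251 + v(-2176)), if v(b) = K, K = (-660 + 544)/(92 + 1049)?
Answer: -244485493/4295010507 ≈ -0.056923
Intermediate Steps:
Z(A) = 1
Y(Q) = -98
K = -116/1141 ≈ -0.10167
v(b) = -116/1141
(Y(Z(6)) + (1986580 - 1*1772209))/(-3764251 + v(-2176)) = (-98 + (1986580 - 1*1772209))/(-3764251 - 116/1141) = (-98 + (1986580 - 1772209))/(-4295010507/1141) = (-98 + 214371)*(-1141/4295010507) = 214273*(-1141/4295010507) = -244485493/4295010507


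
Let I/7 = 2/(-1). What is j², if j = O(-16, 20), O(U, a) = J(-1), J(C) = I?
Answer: 196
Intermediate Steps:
I = -14 (I = 7*(2/(-1)) = 7*(2*(-1)) = 7*(-2) = -14)
J(C) = -14
O(U, a) = -14
j = -14
j² = (-14)² = 196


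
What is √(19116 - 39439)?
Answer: I*√20323 ≈ 142.56*I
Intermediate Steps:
√(19116 - 39439) = √(-20323) = I*√20323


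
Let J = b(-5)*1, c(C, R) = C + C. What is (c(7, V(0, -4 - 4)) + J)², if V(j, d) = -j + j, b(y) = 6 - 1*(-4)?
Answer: 576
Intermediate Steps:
b(y) = 10 (b(y) = 6 + 4 = 10)
V(j, d) = 0
c(C, R) = 2*C
J = 10 (J = 10*1 = 10)
(c(7, V(0, -4 - 4)) + J)² = (2*7 + 10)² = (14 + 10)² = 24² = 576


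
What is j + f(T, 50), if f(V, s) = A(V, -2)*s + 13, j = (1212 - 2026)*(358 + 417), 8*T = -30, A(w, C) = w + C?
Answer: -1262249/2 ≈ -6.3112e+5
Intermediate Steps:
A(w, C) = C + w
T = -15/4 (T = (⅛)*(-30) = -15/4 ≈ -3.7500)
j = -630850 (j = -814*775 = -630850)
f(V, s) = 13 + s*(-2 + V) (f(V, s) = (-2 + V)*s + 13 = s*(-2 + V) + 13 = 13 + s*(-2 + V))
j + f(T, 50) = -630850 + (13 + 50*(-2 - 15/4)) = -630850 + (13 + 50*(-23/4)) = -630850 + (13 - 575/2) = -630850 - 549/2 = -1262249/2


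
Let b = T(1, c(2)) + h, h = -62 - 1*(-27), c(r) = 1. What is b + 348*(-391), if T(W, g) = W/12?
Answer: -1633235/12 ≈ -1.3610e+5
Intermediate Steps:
T(W, g) = W/12 (T(W, g) = W*(1/12) = W/12)
h = -35 (h = -62 + 27 = -35)
b = -419/12 (b = (1/12)*1 - 35 = 1/12 - 35 = -419/12 ≈ -34.917)
b + 348*(-391) = -419/12 + 348*(-391) = -419/12 - 136068 = -1633235/12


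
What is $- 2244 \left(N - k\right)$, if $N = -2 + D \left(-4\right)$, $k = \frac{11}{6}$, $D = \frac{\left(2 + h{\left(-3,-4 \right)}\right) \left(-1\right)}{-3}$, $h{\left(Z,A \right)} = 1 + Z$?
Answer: $8602$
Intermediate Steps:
$D = 0$ ($D = \frac{\left(2 + \left(1 - 3\right)\right) \left(-1\right)}{-3} = \left(2 - 2\right) \left(-1\right) \left(- \frac{1}{3}\right) = 0 \left(-1\right) \left(- \frac{1}{3}\right) = 0 \left(- \frac{1}{3}\right) = 0$)
$k = \frac{11}{6}$ ($k = 11 \cdot \frac{1}{6} = \frac{11}{6} \approx 1.8333$)
$N = -2$ ($N = -2 + 0 \left(-4\right) = -2 + 0 = -2$)
$- 2244 \left(N - k\right) = - 2244 \left(-2 - \frac{11}{6}\right) = \left(-2244\right) \left(- \frac{23}{6}\right) = 8602$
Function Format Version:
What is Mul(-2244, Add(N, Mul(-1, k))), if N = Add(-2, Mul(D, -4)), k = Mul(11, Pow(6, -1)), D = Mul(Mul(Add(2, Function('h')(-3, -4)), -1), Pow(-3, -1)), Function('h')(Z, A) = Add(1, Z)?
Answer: 8602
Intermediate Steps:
D = 0 (D = Mul(Mul(Add(2, Add(1, -3)), -1), Pow(-3, -1)) = Mul(Mul(Add(2, -2), -1), Rational(-1, 3)) = Mul(Mul(0, -1), Rational(-1, 3)) = Mul(0, Rational(-1, 3)) = 0)
k = Rational(11, 6) (k = Mul(11, Rational(1, 6)) = Rational(11, 6) ≈ 1.8333)
N = -2 (N = Add(-2, Mul(0, -4)) = Add(-2, 0) = -2)
Mul(-2244, Add(N, Mul(-1, k))) = Mul(-2244, Add(-2, Mul(-1, Rational(11, 6)))) = Mul(-2244, Add(-2, Rational(-11, 6))) = Mul(-2244, Rational(-23, 6)) = 8602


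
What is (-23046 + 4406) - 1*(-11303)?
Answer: -7337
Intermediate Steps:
(-23046 + 4406) - 1*(-11303) = -18640 + 11303 = -7337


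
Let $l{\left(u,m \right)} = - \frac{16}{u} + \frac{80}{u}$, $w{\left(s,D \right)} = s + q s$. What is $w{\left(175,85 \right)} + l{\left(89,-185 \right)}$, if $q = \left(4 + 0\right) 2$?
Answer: $\frac{140239}{89} \approx 1575.7$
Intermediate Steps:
$q = 8$ ($q = 4 \cdot 2 = 8$)
$w{\left(s,D \right)} = 9 s$ ($w{\left(s,D \right)} = s + 8 s = 9 s$)
$l{\left(u,m \right)} = \frac{64}{u}$
$w{\left(175,85 \right)} + l{\left(89,-185 \right)} = 9 \cdot 175 + \frac{64}{89} = 1575 + 64 \cdot \frac{1}{89} = 1575 + \frac{64}{89} = \frac{140239}{89}$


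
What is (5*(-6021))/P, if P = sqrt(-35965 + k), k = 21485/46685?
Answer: 10035*I*sqrt(87093696611)/18655606 ≈ 158.75*I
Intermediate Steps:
k = 4297/9337 (k = 21485*(1/46685) = 4297/9337 ≈ 0.46021)
P = 6*I*sqrt(87093696611)/9337 (P = sqrt(-35965 + 4297/9337) = sqrt(-335800908/9337) = 6*I*sqrt(87093696611)/9337 ≈ 189.64*I)
(5*(-6021))/P = (5*(-6021))/((6*I*sqrt(87093696611)/9337)) = -(-10035)*I*sqrt(87093696611)/18655606 = 10035*I*sqrt(87093696611)/18655606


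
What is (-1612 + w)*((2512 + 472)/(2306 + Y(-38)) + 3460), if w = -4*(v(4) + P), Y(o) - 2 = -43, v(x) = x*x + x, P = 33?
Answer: -4766649472/755 ≈ -6.3134e+6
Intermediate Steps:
v(x) = x + x² (v(x) = x² + x = x + x²)
Y(o) = -41 (Y(o) = 2 - 43 = -41)
w = -212 (w = -4*(4*(1 + 4) + 33) = -4*(4*5 + 33) = -4*(20 + 33) = -4*53 = -212)
(-1612 + w)*((2512 + 472)/(2306 + Y(-38)) + 3460) = (-1612 - 212)*((2512 + 472)/(2306 - 41) + 3460) = -1824*(2984/2265 + 3460) = -1824*7839884/2265 = -4766649472/755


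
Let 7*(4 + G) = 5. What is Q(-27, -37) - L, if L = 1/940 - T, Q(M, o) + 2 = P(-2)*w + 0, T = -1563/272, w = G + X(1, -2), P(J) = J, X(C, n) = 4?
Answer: -4105691/447440 ≈ -9.1760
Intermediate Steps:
G = -23/7 (G = -4 + (⅐)*5 = -4 + 5/7 = -23/7 ≈ -3.2857)
w = 5/7 (w = -23/7 + 4 = 5/7 ≈ 0.71429)
T = -1563/272 (T = -1563*1/272 = -1563/272 ≈ -5.7463)
Q(M, o) = -24/7 (Q(M, o) = -2 + (-2*5/7 + 0) = -2 + (-10/7 + 0) = -2 - 10/7 = -24/7)
L = 367373/63920 (L = 1/940 - 1*(-1563/272) = 1/940 + 1563/272 = 367373/63920 ≈ 5.7474)
Q(-27, -37) - L = -24/7 - 1*367373/63920 = -24/7 - 367373/63920 = -4105691/447440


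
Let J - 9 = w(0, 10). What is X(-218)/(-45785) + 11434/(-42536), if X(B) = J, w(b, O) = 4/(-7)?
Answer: -1833524727/6816287660 ≈ -0.26899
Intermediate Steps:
w(b, O) = -4/7 (w(b, O) = 4*(-⅐) = -4/7)
J = 59/7 (J = 9 - 4/7 = 59/7 ≈ 8.4286)
X(B) = 59/7
X(-218)/(-45785) + 11434/(-42536) = (59/7)/(-45785) + 11434/(-42536) = (59/7)*(-1/45785) + 11434*(-1/42536) = -59/320495 - 5717/21268 = -1833524727/6816287660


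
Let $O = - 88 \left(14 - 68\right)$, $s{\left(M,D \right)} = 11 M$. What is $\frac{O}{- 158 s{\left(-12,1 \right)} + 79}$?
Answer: $\frac{4752}{20935} \approx 0.22699$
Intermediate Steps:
$O = 4752$ ($O = \left(-88\right) \left(-54\right) = 4752$)
$\frac{O}{- 158 s{\left(-12,1 \right)} + 79} = \frac{4752}{- 158 \cdot 11 \left(-12\right) + 79} = \frac{4752}{\left(-158\right) \left(-132\right) + 79} = \frac{4752}{20856 + 79} = \frac{4752}{20935}$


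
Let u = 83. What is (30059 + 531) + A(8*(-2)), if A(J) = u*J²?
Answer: 51838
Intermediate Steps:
A(J) = 83*J²
(30059 + 531) + A(8*(-2)) = (30059 + 531) + 83*(8*(-2))² = 30590 + 83*(-16)² = 30590 + 83*256 = 30590 + 21248 = 51838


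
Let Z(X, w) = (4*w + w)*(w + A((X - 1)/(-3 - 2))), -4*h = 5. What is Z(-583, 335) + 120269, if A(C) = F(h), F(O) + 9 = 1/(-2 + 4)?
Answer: 1334313/2 ≈ 6.6716e+5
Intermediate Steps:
h = -5/4 (h = -1/4*5 = -5/4 ≈ -1.2500)
F(O) = -17/2 (F(O) = -9 + 1/(-2 + 4) = -9 + 1/2 = -17/2)
A(C) = -17/2
Z(X, w) = 5*w*(-17/2 + w) (Z(X, w) = (4*w + w)*(w - 17/2) = (5*w)*(-17/2 + w) = 5*w*(-17/2 + w))
Z(-583, 335) + 120269 = (5/2)*335*(-17 + 2*335) + 120269 = (5/2)*335*(-17 + 670) + 120269 = (5/2)*335*653 + 120269 = 1093775/2 + 120269 = 1334313/2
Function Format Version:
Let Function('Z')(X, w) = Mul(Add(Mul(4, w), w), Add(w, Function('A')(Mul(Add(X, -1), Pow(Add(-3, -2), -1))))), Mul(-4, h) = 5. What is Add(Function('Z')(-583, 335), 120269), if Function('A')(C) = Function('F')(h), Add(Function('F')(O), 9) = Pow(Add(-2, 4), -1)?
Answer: Rational(1334313, 2) ≈ 6.6716e+5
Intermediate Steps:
h = Rational(-5, 4) (h = Mul(Rational(-1, 4), 5) = Rational(-5, 4) ≈ -1.2500)
Function('F')(O) = Rational(-17, 2) (Function('F')(O) = Add(-9, Pow(Add(-2, 4), -1)) = Add(-9, Pow(2, -1)) = Add(-9, Rational(1, 2)) = Rational(-17, 2))
Function('A')(C) = Rational(-17, 2)
Function('Z')(X, w) = Mul(5, w, Add(Rational(-17, 2), w)) (Function('Z')(X, w) = Mul(Add(Mul(4, w), w), Add(w, Rational(-17, 2))) = Mul(Mul(5, w), Add(Rational(-17, 2), w)) = Mul(5, w, Add(Rational(-17, 2), w)))
Add(Function('Z')(-583, 335), 120269) = Add(Mul(Rational(5, 2), 335, Add(-17, Mul(2, 335))), 120269) = Add(Mul(Rational(5, 2), 335, Add(-17, 670)), 120269) = Add(Mul(Rational(5, 2), 335, 653), 120269) = Add(Rational(1093775, 2), 120269) = Rational(1334313, 2)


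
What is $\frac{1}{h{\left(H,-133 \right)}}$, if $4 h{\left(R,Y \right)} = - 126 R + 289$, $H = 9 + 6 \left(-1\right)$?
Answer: $- \frac{4}{89} \approx -0.044944$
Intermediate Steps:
$H = 3$ ($H = 9 - 6 = 3$)
$h{\left(R,Y \right)} = \frac{289}{4} - \frac{63 R}{2}$ ($h{\left(R,Y \right)} = \frac{- 126 R + 289}{4} = \frac{289 - 126 R}{4} = \frac{289}{4} - \frac{63 R}{2}$)
$\frac{1}{h{\left(H,-133 \right)}} = \frac{1}{\frac{289}{4} - \frac{189}{2}} = \frac{1}{- \frac{89}{4}} = - \frac{4}{89}$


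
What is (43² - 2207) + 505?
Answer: 147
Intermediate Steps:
(43² - 2207) + 505 = (1849 - 2207) + 505 = -358 + 505 = 147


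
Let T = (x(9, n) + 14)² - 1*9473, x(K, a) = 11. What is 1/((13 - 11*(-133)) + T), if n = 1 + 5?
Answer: -1/7372 ≈ -0.00013565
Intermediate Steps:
n = 6
T = -8848 (T = (11 + 14)² - 1*9473 = 25² - 9473 = 625 - 9473 = -8848)
1/((13 - 11*(-133)) + T) = 1/((13 - 11*(-133)) - 8848) = 1/((13 + 1463) - 8848) = 1/(1476 - 8848) = 1/(-7372) = -1/7372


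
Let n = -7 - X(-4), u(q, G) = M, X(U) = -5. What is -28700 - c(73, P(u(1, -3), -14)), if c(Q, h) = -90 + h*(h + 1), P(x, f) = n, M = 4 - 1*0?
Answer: -28612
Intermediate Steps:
M = 4 (M = 4 + 0 = 4)
u(q, G) = 4
n = -2 (n = -7 - 1*(-5) = -7 + 5 = -2)
P(x, f) = -2
c(Q, h) = -90 + h*(1 + h)
-28700 - c(73, P(u(1, -3), -14)) = -28700 - (-90 - 2 + (-2)²) = -28700 - (-90 - 2 + 4) = -28700 - 1*(-88) = -28700 + 88 = -28612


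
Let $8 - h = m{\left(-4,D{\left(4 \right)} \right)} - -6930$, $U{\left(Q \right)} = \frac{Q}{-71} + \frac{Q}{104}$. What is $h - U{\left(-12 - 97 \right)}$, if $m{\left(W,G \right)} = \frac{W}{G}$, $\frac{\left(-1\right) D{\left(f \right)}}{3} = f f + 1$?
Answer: $- \frac{2606927431}{376584} \approx -6922.6$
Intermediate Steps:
$D{\left(f \right)} = -3 - 3 f^{2}$ ($D{\left(f \right)} = - 3 \left(f f + 1\right) = - 3 \left(f^{2} + 1\right) = - 3 \left(1 + f^{2}\right) = -3 - 3 f^{2}$)
$U{\left(Q \right)} = - \frac{33 Q}{7384}$ ($U{\left(Q \right)} = Q \left(- \frac{1}{71}\right) + Q \frac{1}{104} = - \frac{Q}{71} + \frac{Q}{104} = - \frac{33 Q}{7384}$)
$h = - \frac{353026}{51}$ ($h = 8 - \left(- \frac{4}{-3 - 3 \cdot 4^{2}} - -6930\right) = 8 - \left(- \frac{4}{-3 - 48} + 6930\right) = 8 - \left(- \frac{4}{-51} + 6930\right) = 8 - \left(\left(-4\right) \left(- \frac{1}{51}\right) + 6930\right) = 8 - \left(\frac{4}{51} + 6930\right) = 8 - \frac{353434}{51} = - \frac{353026}{51} \approx -6922.1$)
$h - U{\left(-12 - 97 \right)} = - \frac{353026}{51} - - \frac{33 \left(-12 - 97\right)}{7384} = - \frac{353026}{51} - \left(- \frac{33}{7384}\right) \left(-109\right) = - \frac{353026}{51} - \frac{3597}{7384} = - \frac{2606927431}{376584}$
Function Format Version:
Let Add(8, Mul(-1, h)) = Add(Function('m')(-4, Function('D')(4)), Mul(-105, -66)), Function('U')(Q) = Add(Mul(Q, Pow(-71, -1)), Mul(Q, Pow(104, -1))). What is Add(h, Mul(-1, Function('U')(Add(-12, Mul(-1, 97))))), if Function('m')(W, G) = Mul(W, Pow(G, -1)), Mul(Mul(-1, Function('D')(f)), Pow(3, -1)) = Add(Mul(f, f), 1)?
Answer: Rational(-2606927431, 376584) ≈ -6922.6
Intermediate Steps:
Function('D')(f) = Add(-3, Mul(-3, Pow(f, 2))) (Function('D')(f) = Mul(-3, Add(Mul(f, f), 1)) = Mul(-3, Add(Pow(f, 2), 1)) = Mul(-3, Add(1, Pow(f, 2))) = Add(-3, Mul(-3, Pow(f, 2))))
Function('U')(Q) = Mul(Rational(-33, 7384), Q) (Function('U')(Q) = Add(Mul(Q, Rational(-1, 71)), Mul(Q, Rational(1, 104))) = Add(Mul(Rational(-1, 71), Q), Mul(Rational(1, 104), Q)) = Mul(Rational(-33, 7384), Q))
h = Rational(-353026, 51) (h = Add(8, Mul(-1, Add(Mul(-4, Pow(Add(-3, Mul(-3, Pow(4, 2))), -1)), Mul(-105, -66)))) = Add(8, Mul(-1, Add(Mul(-4, Pow(Add(-3, Mul(-3, 16)), -1)), 6930))) = Add(8, Mul(-1, Add(Mul(-4, Pow(Add(-3, -48), -1)), 6930))) = Add(8, Mul(-1, Add(Mul(-4, Pow(-51, -1)), 6930))) = Add(8, Mul(-1, Add(Mul(-4, Rational(-1, 51)), 6930))) = Add(8, Mul(-1, Add(Rational(4, 51), 6930))) = Add(8, Mul(-1, Rational(353434, 51))) = Add(8, Rational(-353434, 51)) = Rational(-353026, 51) ≈ -6922.1)
Add(h, Mul(-1, Function('U')(Add(-12, Mul(-1, 97))))) = Add(Rational(-353026, 51), Mul(-1, Mul(Rational(-33, 7384), Add(-12, Mul(-1, 97))))) = Add(Rational(-353026, 51), Mul(-1, Mul(Rational(-33, 7384), Add(-12, -97)))) = Add(Rational(-353026, 51), Mul(-1, Mul(Rational(-33, 7384), -109))) = Add(Rational(-353026, 51), Mul(-1, Rational(3597, 7384))) = Add(Rational(-353026, 51), Rational(-3597, 7384)) = Rational(-2606927431, 376584)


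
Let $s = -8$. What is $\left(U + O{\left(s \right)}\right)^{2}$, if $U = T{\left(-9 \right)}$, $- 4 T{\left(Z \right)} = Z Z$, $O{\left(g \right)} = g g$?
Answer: $\frac{30625}{16} \approx 1914.1$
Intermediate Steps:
$O{\left(g \right)} = g^{2}$
$T{\left(Z \right)} = - \frac{Z^{2}}{4}$ ($T{\left(Z \right)} = - \frac{Z Z}{4} = - \frac{Z^{2}}{4}$)
$U = - \frac{81}{4}$ ($U = - \frac{\left(-9\right)^{2}}{4} = \left(- \frac{1}{4}\right) 81 = - \frac{81}{4} \approx -20.25$)
$\left(U + O{\left(s \right)}\right)^{2} = \left(- \frac{81}{4} + \left(-8\right)^{2}\right)^{2} = \left(- \frac{81}{4} + 64\right)^{2} = \left(\frac{175}{4}\right)^{2} = \frac{30625}{16}$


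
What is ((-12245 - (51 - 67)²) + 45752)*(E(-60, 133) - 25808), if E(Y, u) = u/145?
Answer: -124426139777/145 ≈ -8.5811e+8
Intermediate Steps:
E(Y, u) = u/145 (E(Y, u) = u*(1/145) = u/145)
((-12245 - (51 - 67)²) + 45752)*(E(-60, 133) - 25808) = ((-12245 - (51 - 67)²) + 45752)*((1/145)*133 - 25808) = ((-12245 - 1*(-16)²) + 45752)*(133/145 - 25808) = ((-12245 - 1*256) + 45752)*(-3742027/145) = ((-12245 - 256) + 45752)*(-3742027/145) = (-12501 + 45752)*(-3742027/145) = 33251*(-3742027/145) = -124426139777/145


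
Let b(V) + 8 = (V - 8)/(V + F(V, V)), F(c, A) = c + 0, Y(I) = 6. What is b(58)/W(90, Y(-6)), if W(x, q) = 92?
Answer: -439/5336 ≈ -0.082271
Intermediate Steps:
F(c, A) = c
b(V) = -8 + (-8 + V)/(2*V) (b(V) = -8 + (V - 8)/(V + V) = -8 + (-8 + V)/((2*V)) = -8 + (-8 + V)*(1/(2*V)) = -8 + (-8 + V)/(2*V))
b(58)/W(90, Y(-6)) = (-15/2 - 4/58)/92 = (-15/2 - 4*1/58)*(1/92) = (-15/2 - 2/29)*(1/92) = -439/58*1/92 = -439/5336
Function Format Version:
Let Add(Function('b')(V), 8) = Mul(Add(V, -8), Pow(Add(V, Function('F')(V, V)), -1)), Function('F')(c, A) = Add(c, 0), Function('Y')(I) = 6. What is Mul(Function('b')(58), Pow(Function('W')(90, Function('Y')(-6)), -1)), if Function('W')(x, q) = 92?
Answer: Rational(-439, 5336) ≈ -0.082271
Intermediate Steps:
Function('F')(c, A) = c
Function('b')(V) = Add(-8, Mul(Rational(1, 2), Pow(V, -1), Add(-8, V))) (Function('b')(V) = Add(-8, Mul(Add(V, -8), Pow(Add(V, V), -1))) = Add(-8, Mul(Add(-8, V), Pow(Mul(2, V), -1))) = Add(-8, Mul(Add(-8, V), Mul(Rational(1, 2), Pow(V, -1)))) = Add(-8, Mul(Rational(1, 2), Pow(V, -1), Add(-8, V))))
Mul(Function('b')(58), Pow(Function('W')(90, Function('Y')(-6)), -1)) = Mul(Add(Rational(-15, 2), Mul(-4, Pow(58, -1))), Pow(92, -1)) = Mul(Add(Rational(-15, 2), Mul(-4, Rational(1, 58))), Rational(1, 92)) = Mul(Add(Rational(-15, 2), Rational(-2, 29)), Rational(1, 92)) = Mul(Rational(-439, 58), Rational(1, 92)) = Rational(-439, 5336)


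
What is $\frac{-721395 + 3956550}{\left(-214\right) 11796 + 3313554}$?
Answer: $\frac{215677}{52614} \approx 4.0992$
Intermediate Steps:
$\frac{-721395 + 3956550}{\left(-214\right) 11796 + 3313554} = \frac{3235155}{-2524344 + 3313554} = \frac{3235155}{789210} = 3235155 \cdot \frac{1}{789210} = \frac{215677}{52614}$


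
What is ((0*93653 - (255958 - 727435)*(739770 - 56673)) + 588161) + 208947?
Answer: 322065321377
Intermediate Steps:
((0*93653 - (255958 - 727435)*(739770 - 56673)) + 588161) + 208947 = ((0 - (-471477)*683097) + 588161) + 208947 = ((0 - 1*(-322064524269)) + 588161) + 208947 = ((0 + 322064524269) + 588161) + 208947 = (322064524269 + 588161) + 208947 = 322065112430 + 208947 = 322065321377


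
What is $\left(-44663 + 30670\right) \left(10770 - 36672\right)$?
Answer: $362446686$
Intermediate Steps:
$\left(-44663 + 30670\right) \left(10770 - 36672\right) = \left(-13993\right) \left(-25902\right) = 362446686$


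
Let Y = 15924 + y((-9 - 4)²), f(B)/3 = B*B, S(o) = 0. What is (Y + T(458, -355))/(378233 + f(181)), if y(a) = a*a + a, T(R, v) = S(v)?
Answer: 22327/238258 ≈ 0.093709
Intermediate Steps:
T(R, v) = 0
y(a) = a + a² (y(a) = a² + a = a + a²)
f(B) = 3*B² (f(B) = 3*(B*B) = 3*B²)
Y = 44654 (Y = 15924 + (-9 - 4)²*(1 + (-9 - 4)²) = 15924 + (-13)²*(1 + (-13)²) = 15924 + 169*(1 + 169) = 15924 + 169*170 = 15924 + 28730 = 44654)
(Y + T(458, -355))/(378233 + f(181)) = (44654 + 0)/(378233 + 3*181²) = 44654/(378233 + 3*32761) = 44654/(378233 + 98283) = 44654/476516 = 44654*(1/476516) = 22327/238258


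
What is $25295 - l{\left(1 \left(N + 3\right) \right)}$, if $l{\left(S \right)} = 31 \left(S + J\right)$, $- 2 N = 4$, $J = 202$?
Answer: $19002$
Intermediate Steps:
$N = -2$ ($N = \left(- \frac{1}{2}\right) 4 = -2$)
$l{\left(S \right)} = 6262 + 31 S$ ($l{\left(S \right)} = 31 \left(S + 202\right) = 31 \left(202 + S\right) = 6262 + 31 S$)
$25295 - l{\left(1 \left(N + 3\right) \right)} = 25295 - \left(6262 + 31 \cdot 1 \left(-2 + 3\right)\right) = 25295 - \left(6262 + 31 \cdot 1 \cdot 1\right) = 25295 - \left(6262 + 31 \cdot 1\right) = 25295 - \left(6262 + 31\right) = 25295 - 6293 = 19002$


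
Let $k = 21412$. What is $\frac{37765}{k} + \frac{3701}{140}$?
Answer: $\frac{5283307}{187355} \approx 28.199$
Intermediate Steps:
$\frac{37765}{k} + \frac{3701}{140} = \frac{37765}{21412} + \frac{3701}{140} = \frac{5283307}{187355}$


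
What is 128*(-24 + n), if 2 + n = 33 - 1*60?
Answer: -6784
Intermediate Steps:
n = -29 (n = -2 + (33 - 1*60) = -2 + (33 - 60) = -2 - 27 = -29)
128*(-24 + n) = 128*(-24 - 29) = 128*(-53) = -6784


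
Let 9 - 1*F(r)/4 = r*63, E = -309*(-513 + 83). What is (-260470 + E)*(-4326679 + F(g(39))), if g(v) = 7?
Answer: 552304733200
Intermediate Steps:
E = 132870 (E = -309*(-430) = 132870)
F(r) = 36 - 252*r (F(r) = 36 - 4*r*63 = 36 - 252*r)
(-260470 + E)*(-4326679 + F(g(39))) = (-260470 + 132870)*(-4326679 + (36 - 252*7)) = -127600*(-4326679 + (36 - 1764)) = -127600*(-4326679 - 1728) = -127600*(-4328407) = 552304733200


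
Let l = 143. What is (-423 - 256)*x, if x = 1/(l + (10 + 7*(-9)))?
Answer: -679/90 ≈ -7.5444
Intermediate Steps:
x = 1/90 (x = 1/(143 + (10 + 7*(-9))) = 1/(143 + (10 - 63)) = 1/(143 - 53) = 1/90 ≈ 0.011111)
(-423 - 256)*x = (-423 - 256)*(1/90) = -679*1/90 = -679/90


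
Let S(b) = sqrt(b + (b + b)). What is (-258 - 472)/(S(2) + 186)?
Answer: -4526/1153 + 73*sqrt(6)/3459 ≈ -3.8737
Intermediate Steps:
S(b) = sqrt(3)*sqrt(b) (S(b) = sqrt(b + 2*b) = sqrt(3*b) = sqrt(3)*sqrt(b))
(-258 - 472)/(S(2) + 186) = (-258 - 472)/(sqrt(3)*sqrt(2) + 186) = -730/(sqrt(6) + 186) = -730/(186 + sqrt(6))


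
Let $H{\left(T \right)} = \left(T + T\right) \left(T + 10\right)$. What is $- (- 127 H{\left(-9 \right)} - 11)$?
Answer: $-2275$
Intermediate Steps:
$H{\left(T \right)} = 2 T \left(10 + T\right)$
$- (- 127 H{\left(-9 \right)} - 11) = - (- 127 \cdot 2 \left(-9\right) \left(10 - 9\right) - 11) = - (- 127 \cdot 2 \left(-9\right) 1 - 11) = - (\left(-127\right) \left(-18\right) - 11) = - (2286 - 11) = \left(-1\right) 2275 = -2275$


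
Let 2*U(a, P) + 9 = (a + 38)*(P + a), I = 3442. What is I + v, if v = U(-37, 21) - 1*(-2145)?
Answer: 11149/2 ≈ 5574.5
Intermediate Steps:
U(a, P) = -9/2 + (38 + a)*(P + a)/2 (U(a, P) = -9/2 + ((a + 38)*(P + a))/2 = -9/2 + ((38 + a)*(P + a))/2 = -9/2 + (38 + a)*(P + a)/2)
v = 4265/2 (v = (-9/2 + (½)*(-37)² + 19*21 + 19*(-37) + (½)*21*(-37)) - 1*(-2145) = (-9/2 + (½)*1369 + 399 - 703 - 777/2) + 2145 = (-9/2 + 1369/2 + 399 - 703 - 777/2) + 2145 = -25/2 + 2145 = 4265/2 ≈ 2132.5)
I + v = 3442 + 4265/2 = 11149/2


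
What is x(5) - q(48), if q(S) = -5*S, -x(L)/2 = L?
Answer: 230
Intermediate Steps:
x(L) = -2*L
x(5) - q(48) = -2*5 - (-5)*48 = -10 - 1*(-240) = -10 + 240 = 230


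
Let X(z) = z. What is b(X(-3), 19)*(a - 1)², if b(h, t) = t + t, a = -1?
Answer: 152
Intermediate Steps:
b(h, t) = 2*t
b(X(-3), 19)*(a - 1)² = (2*19)*(-1 - 1)² = 38*(-2)² = 38*4 = 152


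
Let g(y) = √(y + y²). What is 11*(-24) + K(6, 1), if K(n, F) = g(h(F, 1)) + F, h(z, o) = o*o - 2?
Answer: -263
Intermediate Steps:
h(z, o) = -2 + o² (h(z, o) = o² - 2 = -2 + o²)
K(n, F) = F (K(n, F) = √((-2 + 1²)*(1 + (-2 + 1²))) + F = √((-2 + 1)*(1 + (-2 + 1))) + F = √(-(1 - 1)) + F = √(-1*0) + F = √0 + F = 0 + F = F)
11*(-24) + K(6, 1) = 11*(-24) + 1 = -264 + 1 = -263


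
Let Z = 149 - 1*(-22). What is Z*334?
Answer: 57114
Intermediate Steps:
Z = 171 (Z = 149 + 22 = 171)
Z*334 = 171*334 = 57114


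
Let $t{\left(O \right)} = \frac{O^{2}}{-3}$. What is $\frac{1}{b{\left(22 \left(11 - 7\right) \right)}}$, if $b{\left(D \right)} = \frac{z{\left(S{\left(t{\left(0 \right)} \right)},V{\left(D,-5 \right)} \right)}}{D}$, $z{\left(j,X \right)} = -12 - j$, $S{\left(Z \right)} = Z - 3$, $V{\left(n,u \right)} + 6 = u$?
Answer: $- \frac{88}{9} \approx -9.7778$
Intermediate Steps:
$V{\left(n,u \right)} = -6 + u$
$t{\left(O \right)} = - \frac{O^{2}}{3}$ ($t{\left(O \right)} = O^{2} \left(- \frac{1}{3}\right) = - \frac{O^{2}}{3}$)
$S{\left(Z \right)} = -3 + Z$ ($S{\left(Z \right)} = Z - 3 = -3 + Z$)
$b{\left(D \right)} = - \frac{9}{D}$ ($b{\left(D \right)} = \frac{-12 - \left(-3 - \frac{0^{2}}{3}\right)}{D} = \frac{-12 - \left(-3 - 0\right)}{D} = \frac{-12 - \left(-3 + 0\right)}{D} = \frac{-12 - -3}{D} = \frac{-12 + 3}{D} = - \frac{9}{D}$)
$\frac{1}{b{\left(22 \left(11 - 7\right) \right)}} = \frac{1}{\left(-9\right) \frac{1}{22 \left(11 - 7\right)}} = \frac{1}{\left(-9\right) \frac{1}{22 \cdot 4}} = \frac{1}{\left(-9\right) \frac{1}{88}} = \frac{1}{- \frac{9}{88}} = - \frac{88}{9}$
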